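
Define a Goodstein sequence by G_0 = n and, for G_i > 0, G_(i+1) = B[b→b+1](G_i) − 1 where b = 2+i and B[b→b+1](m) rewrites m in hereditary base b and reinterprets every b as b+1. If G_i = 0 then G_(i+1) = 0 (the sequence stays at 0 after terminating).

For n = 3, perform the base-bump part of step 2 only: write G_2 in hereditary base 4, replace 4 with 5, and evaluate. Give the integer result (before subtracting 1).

3

[0] 3 ≡ 2 + 1 (base 2). Lift 3: 4. −1: 3.
[1] 3 ≡ 3 (base 3). Lift 4: 4. −1: 3.
[2] 3 ≡ 3 (base 4). Lift 5: 3. −1: 2.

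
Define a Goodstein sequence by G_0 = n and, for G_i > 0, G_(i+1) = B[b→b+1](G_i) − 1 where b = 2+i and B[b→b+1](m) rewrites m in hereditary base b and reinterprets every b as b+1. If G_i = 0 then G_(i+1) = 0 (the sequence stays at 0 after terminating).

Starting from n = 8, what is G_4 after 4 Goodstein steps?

i=0: 8 = 2^(2 + 1) (b=2); 2→3: 3^(3 + 1) = 81; 81−1 = 80
i=1: 80 = 2·3^3 + 2·3^2 + 2·3 + 2 (b=3); 3→4: 2·4^4 + 2·4^2 + 2·4 + 2 = 554; 554−1 = 553
i=2: 553 = 2·4^4 + 2·4^2 + 2·4 + 1 (b=4); 4→5: 2·5^5 + 2·5^2 + 2·5 + 1 = 6311; 6311−1 = 6310
i=3: 6310 = 2·5^5 + 2·5^2 + 2·5 (b=5); 5→6: 2·6^6 + 2·6^2 + 2·6 = 93396; 93396−1 = 93395

93395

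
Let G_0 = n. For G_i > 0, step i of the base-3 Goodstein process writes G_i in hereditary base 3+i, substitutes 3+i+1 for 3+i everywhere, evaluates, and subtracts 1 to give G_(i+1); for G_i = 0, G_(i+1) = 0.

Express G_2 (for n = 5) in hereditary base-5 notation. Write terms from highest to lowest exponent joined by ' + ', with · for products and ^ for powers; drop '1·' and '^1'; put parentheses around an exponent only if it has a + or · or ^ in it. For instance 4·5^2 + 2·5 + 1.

step 0: 5 = 3 + 2; sub 4 for 3: 4 + 2; = 6; G_1 = 6−1 = 5
step 1: 5 = 4 + 1; sub 5 for 4: 5 + 1; = 6; G_2 = 6−1 = 5
step 2: 5 = 5; sub 6 for 5: 6; = 6; G_3 = 6−1 = 5

5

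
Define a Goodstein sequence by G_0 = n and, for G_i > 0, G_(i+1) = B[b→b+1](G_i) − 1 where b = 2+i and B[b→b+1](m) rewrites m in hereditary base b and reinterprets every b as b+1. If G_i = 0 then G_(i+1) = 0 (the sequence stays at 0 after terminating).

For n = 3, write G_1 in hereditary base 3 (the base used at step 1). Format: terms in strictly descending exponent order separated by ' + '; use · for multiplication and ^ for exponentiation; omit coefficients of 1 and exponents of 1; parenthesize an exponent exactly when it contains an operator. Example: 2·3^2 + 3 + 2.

(0) 3|_2 = 2 + 1 ↦ 3 + 1|_3 = 4 ⇒ 3
(1) 3|_3 = 3 ↦ 4|_4 = 4 ⇒ 3

3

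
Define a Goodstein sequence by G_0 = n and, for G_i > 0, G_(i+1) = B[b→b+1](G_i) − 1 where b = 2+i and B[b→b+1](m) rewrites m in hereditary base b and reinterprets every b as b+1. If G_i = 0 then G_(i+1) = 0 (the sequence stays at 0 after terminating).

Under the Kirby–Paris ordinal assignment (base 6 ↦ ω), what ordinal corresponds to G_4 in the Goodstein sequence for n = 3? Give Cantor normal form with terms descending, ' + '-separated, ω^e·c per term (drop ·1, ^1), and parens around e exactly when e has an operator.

1

3 —HB2→ 2 + 1 —bump→ 3 + 1 = 4 —(−1)→ 3
3 —HB3→ 3 —bump→ 4 = 4 —(−1)→ 3
3 —HB4→ 3 —bump→ 3 = 3 —(−1)→ 2
2 —HB5→ 2 —bump→ 2 = 2 —(−1)→ 1
1 —HB6→ 1 —bump→ 1 = 1 —(−1)→ 0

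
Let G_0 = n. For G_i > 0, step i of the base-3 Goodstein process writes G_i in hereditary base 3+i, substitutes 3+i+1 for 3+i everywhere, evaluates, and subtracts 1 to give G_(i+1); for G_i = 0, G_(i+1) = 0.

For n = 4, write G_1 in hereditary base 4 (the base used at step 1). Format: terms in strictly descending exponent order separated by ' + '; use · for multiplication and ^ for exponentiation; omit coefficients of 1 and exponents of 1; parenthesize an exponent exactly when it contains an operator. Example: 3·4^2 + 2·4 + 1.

4

G_0=4  [base 3] 3 + 1  →[3↦4]→  4 + 1 = 5  −1 ⇒ G_1=4
G_1=4  [base 4] 4  →[4↦5]→  5 = 5  −1 ⇒ G_2=4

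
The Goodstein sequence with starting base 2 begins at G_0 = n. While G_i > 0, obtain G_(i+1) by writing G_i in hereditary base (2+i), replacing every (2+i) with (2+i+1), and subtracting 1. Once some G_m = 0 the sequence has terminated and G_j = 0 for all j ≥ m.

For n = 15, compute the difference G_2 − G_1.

15 —HB2→ 2^(2 + 1) + 2^2 + 2 + 1 —bump→ 3^(3 + 1) + 3^3 + 3 + 1 = 112 —(−1)→ 111
111 —HB3→ 3^(3 + 1) + 3^3 + 3 —bump→ 4^(4 + 1) + 4^4 + 4 = 1284 —(−1)→ 1283

1172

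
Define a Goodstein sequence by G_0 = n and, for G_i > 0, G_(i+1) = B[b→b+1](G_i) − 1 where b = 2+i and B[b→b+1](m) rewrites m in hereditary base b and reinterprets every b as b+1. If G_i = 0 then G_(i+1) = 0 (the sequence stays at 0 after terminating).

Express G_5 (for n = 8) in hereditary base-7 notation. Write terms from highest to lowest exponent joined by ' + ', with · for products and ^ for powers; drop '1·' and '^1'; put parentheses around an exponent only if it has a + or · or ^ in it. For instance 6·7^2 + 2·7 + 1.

2·7^7 + 2·7^2 + 7 + 4

G_0=8  [base 2] 2^(2 + 1)  →[2↦3]→  3^(3 + 1) = 81  −1 ⇒ G_1=80
G_1=80  [base 3] 2·3^3 + 2·3^2 + 2·3 + 2  →[3↦4]→  2·4^4 + 2·4^2 + 2·4 + 2 = 554  −1 ⇒ G_2=553
G_2=553  [base 4] 2·4^4 + 2·4^2 + 2·4 + 1  →[4↦5]→  2·5^5 + 2·5^2 + 2·5 + 1 = 6311  −1 ⇒ G_3=6310
G_3=6310  [base 5] 2·5^5 + 2·5^2 + 2·5  →[5↦6]→  2·6^6 + 2·6^2 + 2·6 = 93396  −1 ⇒ G_4=93395
G_4=93395  [base 6] 2·6^6 + 2·6^2 + 6 + 5  →[6↦7]→  2·7^7 + 2·7^2 + 7 + 5 = 1647196  −1 ⇒ G_5=1647195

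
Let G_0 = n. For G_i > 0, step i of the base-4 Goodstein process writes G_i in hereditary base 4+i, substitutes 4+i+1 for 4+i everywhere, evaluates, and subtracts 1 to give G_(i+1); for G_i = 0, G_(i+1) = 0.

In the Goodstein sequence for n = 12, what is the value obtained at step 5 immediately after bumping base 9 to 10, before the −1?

20

step 0: 12 = 3·4; sub 5 for 4: 3·5; = 15; G_1 = 15−1 = 14
step 1: 14 = 2·5 + 4; sub 6 for 5: 2·6 + 4; = 16; G_2 = 16−1 = 15
step 2: 15 = 2·6 + 3; sub 7 for 6: 2·7 + 3; = 17; G_3 = 17−1 = 16
step 3: 16 = 2·7 + 2; sub 8 for 7: 2·8 + 2; = 18; G_4 = 18−1 = 17
step 4: 17 = 2·8 + 1; sub 9 for 8: 2·9 + 1; = 19; G_5 = 19−1 = 18
step 5: 18 = 2·9; sub 10 for 9: 2·10; = 20; G_6 = 20−1 = 19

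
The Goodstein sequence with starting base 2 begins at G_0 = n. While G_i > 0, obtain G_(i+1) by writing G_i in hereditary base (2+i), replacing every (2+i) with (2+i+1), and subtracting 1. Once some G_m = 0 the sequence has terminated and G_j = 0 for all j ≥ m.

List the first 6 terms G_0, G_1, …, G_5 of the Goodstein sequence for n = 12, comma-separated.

G_0 = 12. HB_2(12) = 2^(2 + 1) + 2^2. Bump = 108. G_1 = 107.
G_1 = 107. HB_3(107) = 3^(3 + 1) + 2·3^2 + 2·3 + 2. Bump = 1066. G_2 = 1065.
G_2 = 1065. HB_4(1065) = 4^(4 + 1) + 2·4^2 + 2·4 + 1. Bump = 15686. G_3 = 15685.
G_3 = 15685. HB_5(15685) = 5^(5 + 1) + 2·5^2 + 2·5. Bump = 280020. G_4 = 280019.
G_4 = 280019. HB_6(280019) = 6^(6 + 1) + 2·6^2 + 6 + 5. Bump = 5764911. G_5 = 5764910.

12, 107, 1065, 15685, 280019, 5764910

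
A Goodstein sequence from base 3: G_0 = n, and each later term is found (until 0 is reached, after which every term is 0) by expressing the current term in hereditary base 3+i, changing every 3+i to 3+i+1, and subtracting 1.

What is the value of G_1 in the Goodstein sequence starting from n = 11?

step 0: 11 = 3^2 + 2; sub 4 for 3: 4^2 + 2; = 18; G_1 = 18−1 = 17
step 1: 17 = 4^2 + 1; sub 5 for 4: 5^2 + 1; = 26; G_2 = 26−1 = 25

17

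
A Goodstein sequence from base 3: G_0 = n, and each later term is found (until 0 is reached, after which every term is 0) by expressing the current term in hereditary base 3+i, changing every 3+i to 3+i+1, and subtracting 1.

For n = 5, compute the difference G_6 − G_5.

base 3: 5 = 3 + 2; at 4: 4 + 2 = 6; next = 5
base 4: 5 = 4 + 1; at 5: 5 + 1 = 6; next = 5
base 5: 5 = 5; at 6: 6 = 6; next = 5
base 6: 5 = 5; at 7: 5 = 5; next = 4
base 7: 4 = 4; at 8: 4 = 4; next = 3
base 8: 3 = 3; at 9: 3 = 3; next = 2

-1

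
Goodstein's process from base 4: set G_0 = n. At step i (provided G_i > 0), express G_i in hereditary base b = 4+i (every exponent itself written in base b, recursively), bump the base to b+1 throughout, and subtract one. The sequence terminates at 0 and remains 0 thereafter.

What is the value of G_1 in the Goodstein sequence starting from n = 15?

15 —HB4→ 3·4 + 3 —bump→ 3·5 + 3 = 18 —(−1)→ 17
17 —HB5→ 3·5 + 2 —bump→ 3·6 + 2 = 20 —(−1)→ 19

17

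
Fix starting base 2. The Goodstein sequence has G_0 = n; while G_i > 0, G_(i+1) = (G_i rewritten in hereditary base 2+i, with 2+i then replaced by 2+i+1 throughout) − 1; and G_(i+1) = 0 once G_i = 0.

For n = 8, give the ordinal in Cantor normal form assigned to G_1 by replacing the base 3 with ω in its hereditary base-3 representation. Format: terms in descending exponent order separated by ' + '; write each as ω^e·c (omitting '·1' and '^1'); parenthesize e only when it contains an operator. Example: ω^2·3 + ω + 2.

ω^ω·2 + ω^2·2 + ω·2 + 2

G_0 = 8. HB_2(8) = 2^(2 + 1). Bump = 81. G_1 = 80.
G_1 = 80. HB_3(80) = 2·3^3 + 2·3^2 + 2·3 + 2. Bump = 554. G_2 = 553.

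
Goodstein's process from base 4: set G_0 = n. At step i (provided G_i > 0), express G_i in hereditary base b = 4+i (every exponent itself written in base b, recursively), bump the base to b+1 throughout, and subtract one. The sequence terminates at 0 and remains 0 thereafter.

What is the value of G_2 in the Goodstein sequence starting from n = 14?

G_0=14  [base 4] 3·4 + 2  →[4↦5]→  3·5 + 2 = 17  −1 ⇒ G_1=16
G_1=16  [base 5] 3·5 + 1  →[5↦6]→  3·6 + 1 = 19  −1 ⇒ G_2=18

18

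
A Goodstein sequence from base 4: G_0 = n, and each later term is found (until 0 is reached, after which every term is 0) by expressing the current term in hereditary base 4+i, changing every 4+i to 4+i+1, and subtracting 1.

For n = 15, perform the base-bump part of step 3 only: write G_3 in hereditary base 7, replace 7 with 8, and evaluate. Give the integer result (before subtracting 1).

24

step 0: 15 = 3·4 + 3; sub 5 for 4: 3·5 + 3; = 18; G_1 = 18−1 = 17
step 1: 17 = 3·5 + 2; sub 6 for 5: 3·6 + 2; = 20; G_2 = 20−1 = 19
step 2: 19 = 3·6 + 1; sub 7 for 6: 3·7 + 1; = 22; G_3 = 22−1 = 21
step 3: 21 = 3·7; sub 8 for 7: 3·8; = 24; G_4 = 24−1 = 23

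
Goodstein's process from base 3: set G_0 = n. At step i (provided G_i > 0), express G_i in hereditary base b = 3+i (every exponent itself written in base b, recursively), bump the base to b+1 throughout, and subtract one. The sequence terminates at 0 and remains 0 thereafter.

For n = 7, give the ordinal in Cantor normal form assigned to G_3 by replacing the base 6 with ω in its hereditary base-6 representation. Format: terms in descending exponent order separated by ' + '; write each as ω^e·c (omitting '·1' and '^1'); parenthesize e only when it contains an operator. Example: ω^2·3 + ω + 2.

ω + 3

7 —HB3→ 2·3 + 1 —bump→ 2·4 + 1 = 9 —(−1)→ 8
8 —HB4→ 2·4 —bump→ 2·5 = 10 —(−1)→ 9
9 —HB5→ 5 + 4 —bump→ 6 + 4 = 10 —(−1)→ 9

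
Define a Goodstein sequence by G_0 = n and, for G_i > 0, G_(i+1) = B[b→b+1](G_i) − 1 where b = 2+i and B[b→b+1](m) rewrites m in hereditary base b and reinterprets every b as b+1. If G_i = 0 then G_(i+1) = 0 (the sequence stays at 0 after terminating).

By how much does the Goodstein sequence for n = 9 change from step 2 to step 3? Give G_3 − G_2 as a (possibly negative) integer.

step 0: 9 = 2^(2 + 1) + 1; sub 3 for 2: 3^(3 + 1) + 1; = 82; G_1 = 82−1 = 81
step 1: 81 = 3^(3 + 1); sub 4 for 3: 4^(4 + 1); = 1024; G_2 = 1024−1 = 1023
step 2: 1023 = 3·4^4 + 3·4^3 + 3·4^2 + 3·4 + 3; sub 5 for 4: 3·5^5 + 3·5^3 + 3·5^2 + 3·5 + 3; = 9843; G_3 = 9843−1 = 9842

8819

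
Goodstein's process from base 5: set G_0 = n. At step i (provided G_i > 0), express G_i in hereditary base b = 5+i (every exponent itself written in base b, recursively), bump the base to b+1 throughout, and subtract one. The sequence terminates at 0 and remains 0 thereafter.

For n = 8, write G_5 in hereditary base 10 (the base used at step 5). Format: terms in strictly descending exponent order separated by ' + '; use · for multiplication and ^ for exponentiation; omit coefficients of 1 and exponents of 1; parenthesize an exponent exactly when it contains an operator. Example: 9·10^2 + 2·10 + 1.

7

[0] 8 ≡ 5 + 3 (base 5). Lift 6: 9. −1: 8.
[1] 8 ≡ 6 + 2 (base 6). Lift 7: 9. −1: 8.
[2] 8 ≡ 7 + 1 (base 7). Lift 8: 9. −1: 8.
[3] 8 ≡ 8 (base 8). Lift 9: 9. −1: 8.
[4] 8 ≡ 8 (base 9). Lift 10: 8. −1: 7.
[5] 7 ≡ 7 (base 10). Lift 11: 7. −1: 6.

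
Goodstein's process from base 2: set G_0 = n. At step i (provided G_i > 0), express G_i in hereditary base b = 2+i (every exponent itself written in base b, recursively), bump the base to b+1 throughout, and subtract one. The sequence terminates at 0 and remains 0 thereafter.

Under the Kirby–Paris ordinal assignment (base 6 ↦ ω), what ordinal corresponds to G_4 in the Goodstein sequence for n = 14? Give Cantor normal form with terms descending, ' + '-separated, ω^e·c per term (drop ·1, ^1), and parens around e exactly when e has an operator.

step 0: 14 = 2^(2 + 1) + 2^2 + 2; sub 3 for 2: 3^(3 + 1) + 3^3 + 3; = 111; G_1 = 111−1 = 110
step 1: 110 = 3^(3 + 1) + 3^3 + 2; sub 4 for 3: 4^(4 + 1) + 4^4 + 2; = 1282; G_2 = 1282−1 = 1281
step 2: 1281 = 4^(4 + 1) + 4^4 + 1; sub 5 for 4: 5^(5 + 1) + 5^5 + 1; = 18751; G_3 = 18751−1 = 18750
step 3: 18750 = 5^(5 + 1) + 5^5; sub 6 for 5: 6^(6 + 1) + 6^6; = 326592; G_4 = 326592−1 = 326591
step 4: 326591 = 6^(6 + 1) + 5·6^5 + 5·6^4 + 5·6^3 + 5·6^2 + 5·6 + 5; sub 7 for 6: 7^(7 + 1) + 5·7^5 + 5·7^4 + 5·7^3 + 5·7^2 + 5·7 + 5; = 5862841; G_5 = 5862841−1 = 5862840

ω^(ω + 1) + ω^5·5 + ω^4·5 + ω^3·5 + ω^2·5 + ω·5 + 5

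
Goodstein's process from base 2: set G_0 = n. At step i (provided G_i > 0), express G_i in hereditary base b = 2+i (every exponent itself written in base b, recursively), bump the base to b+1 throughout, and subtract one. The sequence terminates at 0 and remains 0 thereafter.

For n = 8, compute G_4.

base 2: 8 = 2^(2 + 1); at 3: 3^(3 + 1) = 81; next = 80
base 3: 80 = 2·3^3 + 2·3^2 + 2·3 + 2; at 4: 2·4^4 + 2·4^2 + 2·4 + 2 = 554; next = 553
base 4: 553 = 2·4^4 + 2·4^2 + 2·4 + 1; at 5: 2·5^5 + 2·5^2 + 2·5 + 1 = 6311; next = 6310
base 5: 6310 = 2·5^5 + 2·5^2 + 2·5; at 6: 2·6^6 + 2·6^2 + 2·6 = 93396; next = 93395
base 6: 93395 = 2·6^6 + 2·6^2 + 6 + 5; at 7: 2·7^7 + 2·7^2 + 7 + 5 = 1647196; next = 1647195

93395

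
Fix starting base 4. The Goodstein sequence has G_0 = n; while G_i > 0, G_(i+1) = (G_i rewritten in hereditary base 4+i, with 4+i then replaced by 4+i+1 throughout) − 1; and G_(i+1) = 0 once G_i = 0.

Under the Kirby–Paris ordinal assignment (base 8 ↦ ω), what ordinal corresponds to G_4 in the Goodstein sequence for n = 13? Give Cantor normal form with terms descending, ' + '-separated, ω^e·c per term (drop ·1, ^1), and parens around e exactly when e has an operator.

ω·2 + 3

[0] 13 ≡ 3·4 + 1 (base 4). Lift 5: 16. −1: 15.
[1] 15 ≡ 3·5 (base 5). Lift 6: 18. −1: 17.
[2] 17 ≡ 2·6 + 5 (base 6). Lift 7: 19. −1: 18.
[3] 18 ≡ 2·7 + 4 (base 7). Lift 8: 20. −1: 19.
[4] 19 ≡ 2·8 + 3 (base 8). Lift 9: 21. −1: 20.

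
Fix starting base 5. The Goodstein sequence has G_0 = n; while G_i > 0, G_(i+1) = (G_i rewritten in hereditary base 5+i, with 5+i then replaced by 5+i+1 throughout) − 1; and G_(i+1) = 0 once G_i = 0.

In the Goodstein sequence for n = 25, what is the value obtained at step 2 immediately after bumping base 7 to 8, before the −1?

i=0: 25 = 5^2 (b=5); 5→6: 6^2 = 36; 36−1 = 35
i=1: 35 = 5·6 + 5 (b=6); 6→7: 5·7 + 5 = 40; 40−1 = 39
i=2: 39 = 5·7 + 4 (b=7); 7→8: 5·8 + 4 = 44; 44−1 = 43

44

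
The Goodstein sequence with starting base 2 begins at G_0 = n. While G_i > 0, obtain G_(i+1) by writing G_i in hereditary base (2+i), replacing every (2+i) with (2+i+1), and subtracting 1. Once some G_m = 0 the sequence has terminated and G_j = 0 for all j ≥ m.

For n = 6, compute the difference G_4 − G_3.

i=0: 6 = 2^2 + 2 (b=2); 2→3: 3^3 + 3 = 30; 30−1 = 29
i=1: 29 = 3^3 + 2 (b=3); 3→4: 4^4 + 2 = 258; 258−1 = 257
i=2: 257 = 4^4 + 1 (b=4); 4→5: 5^5 + 1 = 3126; 3126−1 = 3125
i=3: 3125 = 5^5 (b=5); 5→6: 6^6 = 46656; 46656−1 = 46655

43530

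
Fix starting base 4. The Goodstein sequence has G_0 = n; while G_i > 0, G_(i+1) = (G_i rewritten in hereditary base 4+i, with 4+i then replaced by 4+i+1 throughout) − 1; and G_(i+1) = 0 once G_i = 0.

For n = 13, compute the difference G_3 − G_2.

1

base 4: 13 = 3·4 + 1; at 5: 3·5 + 1 = 16; next = 15
base 5: 15 = 3·5; at 6: 3·6 = 18; next = 17
base 6: 17 = 2·6 + 5; at 7: 2·7 + 5 = 19; next = 18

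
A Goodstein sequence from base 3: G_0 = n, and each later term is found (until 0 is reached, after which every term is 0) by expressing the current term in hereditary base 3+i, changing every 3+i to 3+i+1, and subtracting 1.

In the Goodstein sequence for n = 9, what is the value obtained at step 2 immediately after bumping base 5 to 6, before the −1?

G_0 = 9. HB_3(9) = 3^2. Bump = 16. G_1 = 15.
G_1 = 15. HB_4(15) = 3·4 + 3. Bump = 18. G_2 = 17.
G_2 = 17. HB_5(17) = 3·5 + 2. Bump = 20. G_3 = 19.

20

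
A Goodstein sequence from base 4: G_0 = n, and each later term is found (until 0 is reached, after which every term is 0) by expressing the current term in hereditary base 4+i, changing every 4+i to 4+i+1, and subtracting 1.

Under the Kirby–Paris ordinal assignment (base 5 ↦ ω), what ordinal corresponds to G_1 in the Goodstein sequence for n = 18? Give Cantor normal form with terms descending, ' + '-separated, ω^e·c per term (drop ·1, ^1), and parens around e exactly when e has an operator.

ω^2 + 1

G_0=18  [base 4] 4^2 + 2  →[4↦5]→  5^2 + 2 = 27  −1 ⇒ G_1=26
G_1=26  [base 5] 5^2 + 1  →[5↦6]→  6^2 + 1 = 37  −1 ⇒ G_2=36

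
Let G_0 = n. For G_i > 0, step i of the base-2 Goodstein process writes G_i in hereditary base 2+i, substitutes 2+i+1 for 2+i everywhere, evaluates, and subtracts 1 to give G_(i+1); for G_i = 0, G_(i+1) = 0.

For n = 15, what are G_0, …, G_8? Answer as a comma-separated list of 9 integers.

step 0: 15 = 2^(2 + 1) + 2^2 + 2 + 1; sub 3 for 2: 3^(3 + 1) + 3^3 + 3 + 1; = 112; G_1 = 112−1 = 111
step 1: 111 = 3^(3 + 1) + 3^3 + 3; sub 4 for 3: 4^(4 + 1) + 4^4 + 4; = 1284; G_2 = 1284−1 = 1283
step 2: 1283 = 4^(4 + 1) + 4^4 + 3; sub 5 for 4: 5^(5 + 1) + 5^5 + 3; = 18753; G_3 = 18753−1 = 18752
step 3: 18752 = 5^(5 + 1) + 5^5 + 2; sub 6 for 5: 6^(6 + 1) + 6^6 + 2; = 326594; G_4 = 326594−1 = 326593
step 4: 326593 = 6^(6 + 1) + 6^6 + 1; sub 7 for 6: 7^(7 + 1) + 7^7 + 1; = 6588345; G_5 = 6588345−1 = 6588344
step 5: 6588344 = 7^(7 + 1) + 7^7; sub 8 for 7: 8^(8 + 1) + 8^8; = 150994944; G_6 = 150994944−1 = 150994943
step 6: 150994943 = 8^(8 + 1) + 7·8^7 + 7·8^6 + 7·8^5 + 7·8^4 + 7·8^3 + 7·8^2 + 7·8 + 7; sub 9 for 8: 9^(9 + 1) + 7·9^7 + 7·9^6 + 7·9^5 + 7·9^4 + 7·9^3 + 7·9^2 + 7·9 + 7; = 3524450281; G_7 = 3524450281−1 = 3524450280
step 7: 3524450280 = 9^(9 + 1) + 7·9^7 + 7·9^6 + 7·9^5 + 7·9^4 + 7·9^3 + 7·9^2 + 7·9 + 6; sub 10 for 9: 10^(10 + 1) + 7·10^7 + 7·10^6 + 7·10^5 + 7·10^4 + 7·10^3 + 7·10^2 + 7·10 + 6; = 100077777776; G_8 = 100077777776−1 = 100077777775

15, 111, 1283, 18752, 326593, 6588344, 150994943, 3524450280, 100077777775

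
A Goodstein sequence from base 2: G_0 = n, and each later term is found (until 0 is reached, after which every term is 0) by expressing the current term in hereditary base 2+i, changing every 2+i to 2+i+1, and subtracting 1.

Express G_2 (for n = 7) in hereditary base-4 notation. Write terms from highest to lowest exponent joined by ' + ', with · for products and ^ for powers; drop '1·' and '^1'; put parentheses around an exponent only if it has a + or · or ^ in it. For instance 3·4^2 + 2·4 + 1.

G_0 = 7. HB_2(7) = 2^2 + 2 + 1. Bump = 31. G_1 = 30.
G_1 = 30. HB_3(30) = 3^3 + 3. Bump = 260. G_2 = 259.
G_2 = 259. HB_4(259) = 4^4 + 3. Bump = 3128. G_3 = 3127.

4^4 + 3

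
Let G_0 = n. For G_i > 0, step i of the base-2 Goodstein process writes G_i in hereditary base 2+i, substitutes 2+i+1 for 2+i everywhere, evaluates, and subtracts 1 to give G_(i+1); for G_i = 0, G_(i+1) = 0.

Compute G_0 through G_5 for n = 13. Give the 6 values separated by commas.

[0] 13 ≡ 2^(2 + 1) + 2^2 + 1 (base 2). Lift 3: 109. −1: 108.
[1] 108 ≡ 3^(3 + 1) + 3^3 (base 3). Lift 4: 1280. −1: 1279.
[2] 1279 ≡ 4^(4 + 1) + 3·4^3 + 3·4^2 + 3·4 + 3 (base 4). Lift 5: 16093. −1: 16092.
[3] 16092 ≡ 5^(5 + 1) + 3·5^3 + 3·5^2 + 3·5 + 2 (base 5). Lift 6: 280712. −1: 280711.
[4] 280711 ≡ 6^(6 + 1) + 3·6^3 + 3·6^2 + 3·6 + 1 (base 6). Lift 7: 5765999. −1: 5765998.

13, 108, 1279, 16092, 280711, 5765998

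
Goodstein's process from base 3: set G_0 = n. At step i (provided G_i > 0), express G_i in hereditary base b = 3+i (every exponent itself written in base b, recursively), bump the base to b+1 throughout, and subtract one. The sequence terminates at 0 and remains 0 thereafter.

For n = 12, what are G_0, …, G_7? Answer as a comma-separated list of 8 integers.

G_0=12  [base 3] 3^2 + 3  →[3↦4]→  4^2 + 4 = 20  −1 ⇒ G_1=19
G_1=19  [base 4] 4^2 + 3  →[4↦5]→  5^2 + 3 = 28  −1 ⇒ G_2=27
G_2=27  [base 5] 5^2 + 2  →[5↦6]→  6^2 + 2 = 38  −1 ⇒ G_3=37
G_3=37  [base 6] 6^2 + 1  →[6↦7]→  7^2 + 1 = 50  −1 ⇒ G_4=49
G_4=49  [base 7] 7^2  →[7↦8]→  8^2 = 64  −1 ⇒ G_5=63
G_5=63  [base 8] 7·8 + 7  →[8↦9]→  7·9 + 7 = 70  −1 ⇒ G_6=69
G_6=69  [base 9] 7·9 + 6  →[9↦10]→  7·10 + 6 = 76  −1 ⇒ G_7=75

12, 19, 27, 37, 49, 63, 69, 75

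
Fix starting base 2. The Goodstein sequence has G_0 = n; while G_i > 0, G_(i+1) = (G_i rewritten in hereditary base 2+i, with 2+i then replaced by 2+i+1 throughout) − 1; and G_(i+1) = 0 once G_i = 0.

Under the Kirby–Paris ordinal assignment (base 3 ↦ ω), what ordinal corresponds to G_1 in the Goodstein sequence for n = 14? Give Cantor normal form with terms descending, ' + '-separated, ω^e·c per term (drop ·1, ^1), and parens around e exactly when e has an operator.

(0) 14|_2 = 2^(2 + 1) + 2^2 + 2 ↦ 3^(3 + 1) + 3^3 + 3|_3 = 111 ⇒ 110
(1) 110|_3 = 3^(3 + 1) + 3^3 + 2 ↦ 4^(4 + 1) + 4^4 + 2|_4 = 1282 ⇒ 1281

ω^(ω + 1) + ω^ω + 2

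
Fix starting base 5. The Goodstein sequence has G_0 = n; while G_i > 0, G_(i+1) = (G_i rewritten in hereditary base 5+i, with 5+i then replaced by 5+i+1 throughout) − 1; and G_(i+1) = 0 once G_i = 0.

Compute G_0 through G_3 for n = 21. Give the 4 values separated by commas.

21, 24, 27, 29

G_0=21  [base 5] 4·5 + 1  →[5↦6]→  4·6 + 1 = 25  −1 ⇒ G_1=24
G_1=24  [base 6] 4·6  →[6↦7]→  4·7 = 28  −1 ⇒ G_2=27
G_2=27  [base 7] 3·7 + 6  →[7↦8]→  3·8 + 6 = 30  −1 ⇒ G_3=29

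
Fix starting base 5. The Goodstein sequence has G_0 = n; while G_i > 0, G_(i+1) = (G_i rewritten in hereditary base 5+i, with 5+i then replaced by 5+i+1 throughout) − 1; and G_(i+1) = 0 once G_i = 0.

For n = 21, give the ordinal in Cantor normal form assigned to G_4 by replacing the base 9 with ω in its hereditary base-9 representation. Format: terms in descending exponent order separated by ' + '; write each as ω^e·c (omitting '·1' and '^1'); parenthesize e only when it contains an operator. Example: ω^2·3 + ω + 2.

ω·3 + 4

[0] 21 ≡ 4·5 + 1 (base 5). Lift 6: 25. −1: 24.
[1] 24 ≡ 4·6 (base 6). Lift 7: 28. −1: 27.
[2] 27 ≡ 3·7 + 6 (base 7). Lift 8: 30. −1: 29.
[3] 29 ≡ 3·8 + 5 (base 8). Lift 9: 32. −1: 31.
[4] 31 ≡ 3·9 + 4 (base 9). Lift 10: 34. −1: 33.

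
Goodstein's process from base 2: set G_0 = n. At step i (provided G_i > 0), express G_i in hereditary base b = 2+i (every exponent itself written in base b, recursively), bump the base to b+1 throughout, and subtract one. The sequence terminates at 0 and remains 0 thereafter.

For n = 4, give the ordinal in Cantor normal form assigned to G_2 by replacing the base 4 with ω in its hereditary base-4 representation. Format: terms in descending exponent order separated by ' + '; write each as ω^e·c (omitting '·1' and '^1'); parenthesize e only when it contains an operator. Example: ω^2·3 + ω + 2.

ω^2·2 + ω·2 + 1

4 —HB2→ 2^2 —bump→ 3^3 = 27 —(−1)→ 26
26 —HB3→ 2·3^2 + 2·3 + 2 —bump→ 2·4^2 + 2·4 + 2 = 42 —(−1)→ 41
41 —HB4→ 2·4^2 + 2·4 + 1 —bump→ 2·5^2 + 2·5 + 1 = 61 —(−1)→ 60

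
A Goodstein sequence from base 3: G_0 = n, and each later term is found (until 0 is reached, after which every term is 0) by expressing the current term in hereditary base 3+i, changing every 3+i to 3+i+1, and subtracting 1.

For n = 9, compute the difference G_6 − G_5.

G_0=9  [base 3] 3^2  →[3↦4]→  4^2 = 16  −1 ⇒ G_1=15
G_1=15  [base 4] 3·4 + 3  →[4↦5]→  3·5 + 3 = 18  −1 ⇒ G_2=17
G_2=17  [base 5] 3·5 + 2  →[5↦6]→  3·6 + 2 = 20  −1 ⇒ G_3=19
G_3=19  [base 6] 3·6 + 1  →[6↦7]→  3·7 + 1 = 22  −1 ⇒ G_4=21
G_4=21  [base 7] 3·7  →[7↦8]→  3·8 = 24  −1 ⇒ G_5=23
G_5=23  [base 8] 2·8 + 7  →[8↦9]→  2·9 + 7 = 25  −1 ⇒ G_6=24

1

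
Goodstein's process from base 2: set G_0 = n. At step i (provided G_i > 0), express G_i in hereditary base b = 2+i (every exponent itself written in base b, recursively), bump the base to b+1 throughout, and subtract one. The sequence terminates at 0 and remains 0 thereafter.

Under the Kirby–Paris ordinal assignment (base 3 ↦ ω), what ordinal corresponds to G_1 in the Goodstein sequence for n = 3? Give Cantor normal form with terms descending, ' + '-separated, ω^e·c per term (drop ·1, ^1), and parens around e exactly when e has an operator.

i=0: 3 = 2 + 1 (b=2); 2→3: 3 + 1 = 4; 4−1 = 3
i=1: 3 = 3 (b=3); 3→4: 4 = 4; 4−1 = 3

ω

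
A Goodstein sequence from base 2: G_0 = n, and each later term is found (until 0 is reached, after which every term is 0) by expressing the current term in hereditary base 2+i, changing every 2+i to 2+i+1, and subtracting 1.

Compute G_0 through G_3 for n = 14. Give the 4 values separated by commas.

G_0=14  [base 2] 2^(2 + 1) + 2^2 + 2  →[2↦3]→  3^(3 + 1) + 3^3 + 3 = 111  −1 ⇒ G_1=110
G_1=110  [base 3] 3^(3 + 1) + 3^3 + 2  →[3↦4]→  4^(4 + 1) + 4^4 + 2 = 1282  −1 ⇒ G_2=1281
G_2=1281  [base 4] 4^(4 + 1) + 4^4 + 1  →[4↦5]→  5^(5 + 1) + 5^5 + 1 = 18751  −1 ⇒ G_3=18750

14, 110, 1281, 18750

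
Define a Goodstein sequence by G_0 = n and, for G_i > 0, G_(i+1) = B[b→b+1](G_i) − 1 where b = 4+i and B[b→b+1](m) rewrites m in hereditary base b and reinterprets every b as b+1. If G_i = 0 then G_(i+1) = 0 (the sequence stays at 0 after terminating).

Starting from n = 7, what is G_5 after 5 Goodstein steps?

6

step 0: 7 = 4 + 3; sub 5 for 4: 5 + 3; = 8; G_1 = 8−1 = 7
step 1: 7 = 5 + 2; sub 6 for 5: 6 + 2; = 8; G_2 = 8−1 = 7
step 2: 7 = 6 + 1; sub 7 for 6: 7 + 1; = 8; G_3 = 8−1 = 7
step 3: 7 = 7; sub 8 for 7: 8; = 8; G_4 = 8−1 = 7
step 4: 7 = 7; sub 9 for 8: 7; = 7; G_5 = 7−1 = 6
step 5: 6 = 6; sub 10 for 9: 6; = 6; G_6 = 6−1 = 5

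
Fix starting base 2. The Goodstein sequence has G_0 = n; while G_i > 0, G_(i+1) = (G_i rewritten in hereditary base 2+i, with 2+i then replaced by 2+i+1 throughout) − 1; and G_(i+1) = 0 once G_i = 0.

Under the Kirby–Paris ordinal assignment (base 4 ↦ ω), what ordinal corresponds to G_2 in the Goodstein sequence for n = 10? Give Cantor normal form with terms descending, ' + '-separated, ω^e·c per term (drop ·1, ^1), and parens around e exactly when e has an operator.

base 2: 10 = 2^(2 + 1) + 2; at 3: 3^(3 + 1) + 3 = 84; next = 83
base 3: 83 = 3^(3 + 1) + 2; at 4: 4^(4 + 1) + 2 = 1026; next = 1025
base 4: 1025 = 4^(4 + 1) + 1; at 5: 5^(5 + 1) + 1 = 15626; next = 15625

ω^(ω + 1) + 1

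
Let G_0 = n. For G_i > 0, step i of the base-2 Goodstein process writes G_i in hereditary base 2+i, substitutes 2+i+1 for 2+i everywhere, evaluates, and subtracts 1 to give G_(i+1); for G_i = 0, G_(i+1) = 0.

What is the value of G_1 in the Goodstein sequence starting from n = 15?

111

G_0=15  [base 2] 2^(2 + 1) + 2^2 + 2 + 1  →[2↦3]→  3^(3 + 1) + 3^3 + 3 + 1 = 112  −1 ⇒ G_1=111
G_1=111  [base 3] 3^(3 + 1) + 3^3 + 3  →[3↦4]→  4^(4 + 1) + 4^4 + 4 = 1284  −1 ⇒ G_2=1283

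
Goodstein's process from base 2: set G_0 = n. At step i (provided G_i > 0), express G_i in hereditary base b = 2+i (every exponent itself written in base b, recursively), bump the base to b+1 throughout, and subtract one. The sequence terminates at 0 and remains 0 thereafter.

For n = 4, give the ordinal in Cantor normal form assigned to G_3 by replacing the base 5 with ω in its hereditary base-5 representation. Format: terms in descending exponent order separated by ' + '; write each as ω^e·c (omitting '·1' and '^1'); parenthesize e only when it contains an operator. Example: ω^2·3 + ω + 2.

ω^2·2 + ω·2

G_0 = 4. HB_2(4) = 2^2. Bump = 27. G_1 = 26.
G_1 = 26. HB_3(26) = 2·3^2 + 2·3 + 2. Bump = 42. G_2 = 41.
G_2 = 41. HB_4(41) = 2·4^2 + 2·4 + 1. Bump = 61. G_3 = 60.
G_3 = 60. HB_5(60) = 2·5^2 + 2·5. Bump = 84. G_4 = 83.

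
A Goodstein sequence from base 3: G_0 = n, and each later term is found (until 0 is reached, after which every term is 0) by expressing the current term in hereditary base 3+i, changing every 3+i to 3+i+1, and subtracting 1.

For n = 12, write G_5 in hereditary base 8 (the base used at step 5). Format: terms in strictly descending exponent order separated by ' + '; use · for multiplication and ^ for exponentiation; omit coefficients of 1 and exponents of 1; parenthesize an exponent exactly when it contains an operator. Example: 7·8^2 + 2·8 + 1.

step 0: 12 = 3^2 + 3; sub 4 for 3: 4^2 + 4; = 20; G_1 = 20−1 = 19
step 1: 19 = 4^2 + 3; sub 5 for 4: 5^2 + 3; = 28; G_2 = 28−1 = 27
step 2: 27 = 5^2 + 2; sub 6 for 5: 6^2 + 2; = 38; G_3 = 38−1 = 37
step 3: 37 = 6^2 + 1; sub 7 for 6: 7^2 + 1; = 50; G_4 = 50−1 = 49
step 4: 49 = 7^2; sub 8 for 7: 8^2; = 64; G_5 = 64−1 = 63
step 5: 63 = 7·8 + 7; sub 9 for 8: 7·9 + 7; = 70; G_6 = 70−1 = 69

7·8 + 7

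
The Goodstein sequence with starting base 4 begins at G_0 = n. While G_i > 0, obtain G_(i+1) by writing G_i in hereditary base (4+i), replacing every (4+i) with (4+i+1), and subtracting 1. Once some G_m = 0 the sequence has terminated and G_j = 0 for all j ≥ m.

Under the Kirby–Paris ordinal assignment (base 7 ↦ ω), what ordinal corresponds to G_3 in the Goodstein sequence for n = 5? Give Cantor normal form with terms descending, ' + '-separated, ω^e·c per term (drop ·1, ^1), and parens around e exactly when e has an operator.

4

5 —HB4→ 4 + 1 —bump→ 5 + 1 = 6 —(−1)→ 5
5 —HB5→ 5 —bump→ 6 = 6 —(−1)→ 5
5 —HB6→ 5 —bump→ 5 = 5 —(−1)→ 4
4 —HB7→ 4 —bump→ 4 = 4 —(−1)→ 3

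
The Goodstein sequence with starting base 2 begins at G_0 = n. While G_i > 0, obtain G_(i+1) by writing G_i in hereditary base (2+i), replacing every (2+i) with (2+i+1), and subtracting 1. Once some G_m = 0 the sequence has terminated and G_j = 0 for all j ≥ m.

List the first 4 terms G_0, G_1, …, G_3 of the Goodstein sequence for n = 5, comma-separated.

i=0: 5 = 2^2 + 1 (b=2); 2→3: 3^3 + 1 = 28; 28−1 = 27
i=1: 27 = 3^3 (b=3); 3→4: 4^4 = 256; 256−1 = 255
i=2: 255 = 3·4^3 + 3·4^2 + 3·4 + 3 (b=4); 4→5: 3·5^3 + 3·5^2 + 3·5 + 3 = 468; 468−1 = 467

5, 27, 255, 467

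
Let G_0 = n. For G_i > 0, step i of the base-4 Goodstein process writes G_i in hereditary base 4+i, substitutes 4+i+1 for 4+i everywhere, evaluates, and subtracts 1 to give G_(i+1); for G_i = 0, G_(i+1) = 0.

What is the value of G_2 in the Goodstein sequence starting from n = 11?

base 4: 11 = 2·4 + 3; at 5: 2·5 + 3 = 13; next = 12
base 5: 12 = 2·5 + 2; at 6: 2·6 + 2 = 14; next = 13

13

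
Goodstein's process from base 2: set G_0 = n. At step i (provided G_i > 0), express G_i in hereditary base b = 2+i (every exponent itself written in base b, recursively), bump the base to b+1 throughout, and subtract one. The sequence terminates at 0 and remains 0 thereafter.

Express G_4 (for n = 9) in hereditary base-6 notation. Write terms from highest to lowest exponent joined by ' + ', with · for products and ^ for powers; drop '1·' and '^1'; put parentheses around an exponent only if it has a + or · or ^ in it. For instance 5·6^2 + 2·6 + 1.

base 2: 9 = 2^(2 + 1) + 1; at 3: 3^(3 + 1) + 1 = 82; next = 81
base 3: 81 = 3^(3 + 1); at 4: 4^(4 + 1) = 1024; next = 1023
base 4: 1023 = 3·4^4 + 3·4^3 + 3·4^2 + 3·4 + 3; at 5: 3·5^5 + 3·5^3 + 3·5^2 + 3·5 + 3 = 9843; next = 9842
base 5: 9842 = 3·5^5 + 3·5^3 + 3·5^2 + 3·5 + 2; at 6: 3·6^6 + 3·6^3 + 3·6^2 + 3·6 + 2 = 140744; next = 140743
base 6: 140743 = 3·6^6 + 3·6^3 + 3·6^2 + 3·6 + 1; at 7: 3·7^7 + 3·7^3 + 3·7^2 + 3·7 + 1 = 2471827; next = 2471826

3·6^6 + 3·6^3 + 3·6^2 + 3·6 + 1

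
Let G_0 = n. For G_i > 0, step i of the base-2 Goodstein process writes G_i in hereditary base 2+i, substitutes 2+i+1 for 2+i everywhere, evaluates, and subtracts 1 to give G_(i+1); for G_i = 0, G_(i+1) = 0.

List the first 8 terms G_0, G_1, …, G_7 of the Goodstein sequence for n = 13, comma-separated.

[0] 13 ≡ 2^(2 + 1) + 2^2 + 1 (base 2). Lift 3: 109. −1: 108.
[1] 108 ≡ 3^(3 + 1) + 3^3 (base 3). Lift 4: 1280. −1: 1279.
[2] 1279 ≡ 4^(4 + 1) + 3·4^3 + 3·4^2 + 3·4 + 3 (base 4). Lift 5: 16093. −1: 16092.
[3] 16092 ≡ 5^(5 + 1) + 3·5^3 + 3·5^2 + 3·5 + 2 (base 5). Lift 6: 280712. −1: 280711.
[4] 280711 ≡ 6^(6 + 1) + 3·6^3 + 3·6^2 + 3·6 + 1 (base 6). Lift 7: 5765999. −1: 5765998.
[5] 5765998 ≡ 7^(7 + 1) + 3·7^3 + 3·7^2 + 3·7 (base 7). Lift 8: 134219480. −1: 134219479.
[6] 134219479 ≡ 8^(8 + 1) + 3·8^3 + 3·8^2 + 2·8 + 7 (base 8). Lift 9: 3486786856. −1: 3486786855.

13, 108, 1279, 16092, 280711, 5765998, 134219479, 3486786855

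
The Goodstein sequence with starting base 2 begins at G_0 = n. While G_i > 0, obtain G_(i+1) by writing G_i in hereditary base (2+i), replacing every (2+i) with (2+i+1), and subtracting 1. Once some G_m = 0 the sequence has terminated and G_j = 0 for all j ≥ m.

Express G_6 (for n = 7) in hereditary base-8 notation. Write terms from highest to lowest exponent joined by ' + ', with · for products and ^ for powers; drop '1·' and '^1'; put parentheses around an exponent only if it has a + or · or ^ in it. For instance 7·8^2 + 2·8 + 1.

7·8^7 + 7·8^6 + 7·8^5 + 7·8^4 + 7·8^3 + 7·8^2 + 7·8 + 7

[0] 7 ≡ 2^2 + 2 + 1 (base 2). Lift 3: 31. −1: 30.
[1] 30 ≡ 3^3 + 3 (base 3). Lift 4: 260. −1: 259.
[2] 259 ≡ 4^4 + 3 (base 4). Lift 5: 3128. −1: 3127.
[3] 3127 ≡ 5^5 + 2 (base 5). Lift 6: 46658. −1: 46657.
[4] 46657 ≡ 6^6 + 1 (base 6). Lift 7: 823544. −1: 823543.
[5] 823543 ≡ 7^7 (base 7). Lift 8: 16777216. −1: 16777215.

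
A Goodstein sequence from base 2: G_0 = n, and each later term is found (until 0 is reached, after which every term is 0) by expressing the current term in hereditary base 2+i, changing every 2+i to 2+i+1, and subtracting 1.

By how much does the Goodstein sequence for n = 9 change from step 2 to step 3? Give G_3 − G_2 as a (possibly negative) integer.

i=0: 9 = 2^(2 + 1) + 1 (b=2); 2→3: 3^(3 + 1) + 1 = 82; 82−1 = 81
i=1: 81 = 3^(3 + 1) (b=3); 3→4: 4^(4 + 1) = 1024; 1024−1 = 1023
i=2: 1023 = 3·4^4 + 3·4^3 + 3·4^2 + 3·4 + 3 (b=4); 4→5: 3·5^5 + 3·5^3 + 3·5^2 + 3·5 + 3 = 9843; 9843−1 = 9842

8819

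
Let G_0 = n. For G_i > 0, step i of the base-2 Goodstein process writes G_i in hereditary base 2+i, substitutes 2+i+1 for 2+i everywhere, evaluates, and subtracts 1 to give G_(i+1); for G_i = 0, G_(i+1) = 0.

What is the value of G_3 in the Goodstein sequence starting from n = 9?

base 2: 9 = 2^(2 + 1) + 1; at 3: 3^(3 + 1) + 1 = 82; next = 81
base 3: 81 = 3^(3 + 1); at 4: 4^(4 + 1) = 1024; next = 1023
base 4: 1023 = 3·4^4 + 3·4^3 + 3·4^2 + 3·4 + 3; at 5: 3·5^5 + 3·5^3 + 3·5^2 + 3·5 + 3 = 9843; next = 9842
base 5: 9842 = 3·5^5 + 3·5^3 + 3·5^2 + 3·5 + 2; at 6: 3·6^6 + 3·6^3 + 3·6^2 + 3·6 + 2 = 140744; next = 140743

9842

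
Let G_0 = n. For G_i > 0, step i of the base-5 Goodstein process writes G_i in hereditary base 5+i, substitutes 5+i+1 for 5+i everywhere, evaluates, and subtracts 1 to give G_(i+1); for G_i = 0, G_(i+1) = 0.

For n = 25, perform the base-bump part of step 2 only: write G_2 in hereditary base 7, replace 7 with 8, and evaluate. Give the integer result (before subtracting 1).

G_0=25  [base 5] 5^2  →[5↦6]→  6^2 = 36  −1 ⇒ G_1=35
G_1=35  [base 6] 5·6 + 5  →[6↦7]→  5·7 + 5 = 40  −1 ⇒ G_2=39

44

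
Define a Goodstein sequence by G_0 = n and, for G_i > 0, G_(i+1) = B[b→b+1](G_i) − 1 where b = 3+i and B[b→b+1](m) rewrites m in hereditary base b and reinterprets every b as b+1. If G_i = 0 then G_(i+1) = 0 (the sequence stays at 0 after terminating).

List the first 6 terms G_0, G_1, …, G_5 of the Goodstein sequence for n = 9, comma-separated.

9, 15, 17, 19, 21, 23

G_0 = 9. HB_3(9) = 3^2. Bump = 16. G_1 = 15.
G_1 = 15. HB_4(15) = 3·4 + 3. Bump = 18. G_2 = 17.
G_2 = 17. HB_5(17) = 3·5 + 2. Bump = 20. G_3 = 19.
G_3 = 19. HB_6(19) = 3·6 + 1. Bump = 22. G_4 = 21.
G_4 = 21. HB_7(21) = 3·7. Bump = 24. G_5 = 23.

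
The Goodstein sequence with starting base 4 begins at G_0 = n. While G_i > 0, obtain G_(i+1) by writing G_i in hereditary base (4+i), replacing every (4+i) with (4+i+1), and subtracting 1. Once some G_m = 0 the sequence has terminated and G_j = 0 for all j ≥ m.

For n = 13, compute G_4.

19

G_0 = 13. HB_4(13) = 3·4 + 1. Bump = 16. G_1 = 15.
G_1 = 15. HB_5(15) = 3·5. Bump = 18. G_2 = 17.
G_2 = 17. HB_6(17) = 2·6 + 5. Bump = 19. G_3 = 18.
G_3 = 18. HB_7(18) = 2·7 + 4. Bump = 20. G_4 = 19.
G_4 = 19. HB_8(19) = 2·8 + 3. Bump = 21. G_5 = 20.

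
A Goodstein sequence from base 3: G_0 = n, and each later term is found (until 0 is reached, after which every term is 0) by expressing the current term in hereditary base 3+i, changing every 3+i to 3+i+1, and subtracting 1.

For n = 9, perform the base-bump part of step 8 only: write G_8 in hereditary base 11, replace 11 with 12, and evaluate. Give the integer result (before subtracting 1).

28

base 3: 9 = 3^2; at 4: 4^2 = 16; next = 15
base 4: 15 = 3·4 + 3; at 5: 3·5 + 3 = 18; next = 17
base 5: 17 = 3·5 + 2; at 6: 3·6 + 2 = 20; next = 19
base 6: 19 = 3·6 + 1; at 7: 3·7 + 1 = 22; next = 21
base 7: 21 = 3·7; at 8: 3·8 = 24; next = 23
base 8: 23 = 2·8 + 7; at 9: 2·9 + 7 = 25; next = 24
base 9: 24 = 2·9 + 6; at 10: 2·10 + 6 = 26; next = 25
base 10: 25 = 2·10 + 5; at 11: 2·11 + 5 = 27; next = 26
base 11: 26 = 2·11 + 4; at 12: 2·12 + 4 = 28; next = 27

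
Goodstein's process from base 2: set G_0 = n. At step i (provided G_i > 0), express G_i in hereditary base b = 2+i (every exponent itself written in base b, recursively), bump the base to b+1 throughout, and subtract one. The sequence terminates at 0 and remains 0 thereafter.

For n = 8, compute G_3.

6310

base 2: 8 = 2^(2 + 1); at 3: 3^(3 + 1) = 81; next = 80
base 3: 80 = 2·3^3 + 2·3^2 + 2·3 + 2; at 4: 2·4^4 + 2·4^2 + 2·4 + 2 = 554; next = 553
base 4: 553 = 2·4^4 + 2·4^2 + 2·4 + 1; at 5: 2·5^5 + 2·5^2 + 2·5 + 1 = 6311; next = 6310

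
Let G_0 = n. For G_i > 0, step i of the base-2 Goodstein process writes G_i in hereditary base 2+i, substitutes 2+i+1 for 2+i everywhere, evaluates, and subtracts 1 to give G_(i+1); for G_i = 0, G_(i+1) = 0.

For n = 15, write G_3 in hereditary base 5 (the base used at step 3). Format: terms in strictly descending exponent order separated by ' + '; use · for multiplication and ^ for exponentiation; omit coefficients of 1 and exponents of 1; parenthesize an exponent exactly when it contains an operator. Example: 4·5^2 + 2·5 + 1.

5^(5 + 1) + 5^5 + 2

(0) 15|_2 = 2^(2 + 1) + 2^2 + 2 + 1 ↦ 3^(3 + 1) + 3^3 + 3 + 1|_3 = 112 ⇒ 111
(1) 111|_3 = 3^(3 + 1) + 3^3 + 3 ↦ 4^(4 + 1) + 4^4 + 4|_4 = 1284 ⇒ 1283
(2) 1283|_4 = 4^(4 + 1) + 4^4 + 3 ↦ 5^(5 + 1) + 5^5 + 3|_5 = 18753 ⇒ 18752
(3) 18752|_5 = 5^(5 + 1) + 5^5 + 2 ↦ 6^(6 + 1) + 6^6 + 2|_6 = 326594 ⇒ 326593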